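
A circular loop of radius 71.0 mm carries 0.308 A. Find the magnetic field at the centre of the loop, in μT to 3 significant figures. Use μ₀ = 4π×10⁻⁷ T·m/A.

At the centre of a circular loop the Biot–Savart law gives B = μ₀I/(2R).
B = (4π×10⁻⁷ × 0.308) / (2 × 0.071) = 2.73×10⁻⁶ T.

B ≈ 2.73 μT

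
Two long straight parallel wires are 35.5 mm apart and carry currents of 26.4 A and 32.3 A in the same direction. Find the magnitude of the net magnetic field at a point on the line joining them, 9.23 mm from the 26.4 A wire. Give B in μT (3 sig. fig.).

B ≈ 326 μT

Each long wire gives B = μ₀I/(2πd). Distances are d₁ = 0.00923 m and d₂ = 0.02627 m.
B₁ = 5.72×10⁻⁴ T, B₂ = 2.46×10⁻⁴ T.
Between parallel currents the two contributions point in opposite directions, so they subtract. B = |B₁ − B₂| = |5.72×10⁻⁴ − 2.46×10⁻⁴| = 3.26×10⁻⁴ T.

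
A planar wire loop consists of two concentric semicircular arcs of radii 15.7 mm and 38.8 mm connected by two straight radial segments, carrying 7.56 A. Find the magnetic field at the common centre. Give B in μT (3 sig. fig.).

The radial connectors point toward the centre, so dl × r̂ = 0 and they contribute nothing.
Each semicircle gives μ₀I/(4R): inner arc 1.51×10⁻⁴ T, outer arc 6.12×10⁻⁵ T.
The two arcs carry current in opposite angular senses, so their fields oppose: B = |1.51×10⁻⁴ − 6.12×10⁻⁵| = 9.01×10⁻⁵ T.

B ≈ 90.1 μT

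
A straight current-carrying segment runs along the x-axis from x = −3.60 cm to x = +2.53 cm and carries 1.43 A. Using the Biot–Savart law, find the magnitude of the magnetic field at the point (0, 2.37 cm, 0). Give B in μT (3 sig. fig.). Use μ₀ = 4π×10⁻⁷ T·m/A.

B ≈ 9.44 μT

For a finite straight segment, B = (μ₀I/4πd)(sinθ₁ + sinθ₂), where θ₁, θ₂ are the angles from the perpendicular to each end.
The perpendicular distance is d = 0.0237 m; the end-offsets along the wire are a = 0.036 m and b = 0.0253 m.
sinθ₁ = 0.036/√(0.036²+0.0237²) = 0.8352; sinθ₂ = 0.0253/√(0.0253²+0.0237²) = 0.7298.
B = (4π×10⁻⁷ × 1.43) / (4π × 0.0237) × (0.8352 + 0.7298) = 9.44×10⁻⁶ T.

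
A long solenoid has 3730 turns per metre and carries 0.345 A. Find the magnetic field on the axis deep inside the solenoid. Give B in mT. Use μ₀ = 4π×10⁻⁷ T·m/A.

Inside a long solenoid, B = μ₀nI with n = 3730 turns/m.
B = 4π×10⁻⁷ × 3730 × 0.345 = 1.62×10⁻³ T.

B ≈ 1.62 mT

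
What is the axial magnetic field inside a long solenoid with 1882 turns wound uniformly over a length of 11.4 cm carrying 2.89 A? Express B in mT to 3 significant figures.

Inside a long solenoid, B = μ₀nI with n = 1.651×10⁴ turns/m.
B = 4π×10⁻⁷ × 1.651×10⁴ × 2.89 = 6.00×10⁻² T.

B ≈ 60.0 mT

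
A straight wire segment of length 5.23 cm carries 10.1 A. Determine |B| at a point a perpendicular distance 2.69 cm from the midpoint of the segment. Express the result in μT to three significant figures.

For a finite straight segment, B = (μ₀I/4πd)(sinθ₁ + sinθ₂), where θ₁, θ₂ are the angles from the perpendicular to each end.
The perpendicular from the point meets the wire at its midpoint, so each end is L/2 = 0.02615 m away along the wire.
sinθ₁ = 0.02615/√(0.02615²+0.0269²) = 0.6970; sinθ₂ = 0.02615/√(0.02615²+0.0269²) = 0.6970.
B = (4π×10⁻⁷ × 10.1) / (4π × 0.0269) × (0.6970 + 0.6970) = 5.23×10⁻⁵ T.

B ≈ 52.3 μT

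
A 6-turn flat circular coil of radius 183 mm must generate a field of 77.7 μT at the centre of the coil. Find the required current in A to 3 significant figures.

I ≈ 3.77 A

For an N-turn coil, B = Nμ₀I/(2R) with R = 0.183 m, so I = 2RB/(Nμ₀) = 2 × 0.183 × 7.77×10⁻⁵ / (6 × 4π×10⁻⁷) = 3.77 A.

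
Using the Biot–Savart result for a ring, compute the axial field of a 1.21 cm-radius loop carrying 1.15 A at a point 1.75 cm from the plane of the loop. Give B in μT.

B ≈ 11.0 μT

On the axis of a circular loop, B = μ₀IR² / [2(R²+z²)^(3/2)].
R² + z² = (0.0121)² + (0.0175)² = 0.0004527 m², and (R²+z²)^(3/2) = 9.63×10⁻⁶ m³.
B = (4π×10⁻⁷ × 1.15 × 0.0001464) / (2 × 9.63×10⁻⁶) = 1.10×10⁻⁵ T.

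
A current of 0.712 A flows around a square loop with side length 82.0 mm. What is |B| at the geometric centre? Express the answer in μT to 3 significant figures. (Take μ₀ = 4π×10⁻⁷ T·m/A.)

B ≈ 9.82 μT

Each side is a finite straight segment at perpendicular distance d = a/(2 tan(π/4)) = 0.041 m from the centre, with end-angles ±π/4.
One side contributes B₁ = (μ₀I/4πd)·2 sin(π/4) = 2.46×10⁻⁶ T.
All 4 sides add in the same direction: B = 4 × 2.46×10⁻⁶ = 9.82×10⁻⁶ T.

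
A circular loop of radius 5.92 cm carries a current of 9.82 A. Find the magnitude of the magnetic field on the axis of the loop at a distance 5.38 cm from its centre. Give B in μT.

On the axis of a circular loop, B = μ₀IR² / [2(R²+z²)^(3/2)].
R² + z² = (0.0592)² + (0.0538)² = 0.006399 m², and (R²+z²)^(3/2) = 5.12×10⁻⁴ m³.
B = (4π×10⁻⁷ × 9.82 × 0.003505) / (2 × 5.12×10⁻⁴) = 4.22×10⁻⁵ T.

B ≈ 42.2 μT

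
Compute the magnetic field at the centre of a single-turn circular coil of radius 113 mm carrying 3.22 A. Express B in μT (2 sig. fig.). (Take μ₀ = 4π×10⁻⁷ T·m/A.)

At the centre of a circular loop the Biot–Savart law gives B = μ₀I/(2R).
B = (4π×10⁻⁷ × 3.22) / (2 × 0.113) = 1.79×10⁻⁵ T.

B ≈ 18 μT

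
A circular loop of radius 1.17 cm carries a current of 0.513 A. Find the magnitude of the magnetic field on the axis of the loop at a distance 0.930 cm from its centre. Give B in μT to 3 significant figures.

On the axis of a circular loop, B = μ₀IR² / [2(R²+z²)^(3/2)].
R² + z² = (0.0117)² + (0.0093)² = 0.0002234 m², and (R²+z²)^(3/2) = 3.34×10⁻⁶ m³.
B = (4π×10⁻⁷ × 0.513 × 0.0001369) / (2 × 3.34×10⁻⁶) = 1.32×10⁻⁵ T.

B ≈ 13.2 μT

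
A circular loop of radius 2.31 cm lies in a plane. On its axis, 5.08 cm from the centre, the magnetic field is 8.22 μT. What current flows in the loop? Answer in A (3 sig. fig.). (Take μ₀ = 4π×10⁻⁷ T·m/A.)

I ≈ 4.26 A

On the axis of a loop, B = μ₀IR²/[2(R²+z²)^(3/2)], so I = 2B(R²+z²)^(3/2)/(μ₀R²).
R² + z² = 0.0005336 + 0.002581 = 0.003114 m²; raised to 3/2 gives 1.74×10⁻⁴ m³.
I = 2 × 8.22×10⁻⁶ × 1.74×10⁻⁴ / (1.26×10⁻⁶ × 0.0005336) = 4.26 A.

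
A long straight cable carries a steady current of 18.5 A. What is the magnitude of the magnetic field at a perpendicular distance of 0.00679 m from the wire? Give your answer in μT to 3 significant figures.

B ≈ 545 μT

For an infinitely long straight wire, B = μ₀I/(2πd).
B = (4π×10⁻⁷ × 18.5) / (2π × 0.00679) = 5.45×10⁻⁴ T.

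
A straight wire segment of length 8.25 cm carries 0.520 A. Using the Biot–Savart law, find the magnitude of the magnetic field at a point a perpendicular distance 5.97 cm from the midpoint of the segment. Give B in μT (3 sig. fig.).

For a finite straight segment, B = (μ₀I/4πd)(sinθ₁ + sinθ₂), where θ₁, θ₂ are the angles from the perpendicular to each end.
The perpendicular from the point meets the wire at its midpoint, so each end is L/2 = 0.04125 m away along the wire.
sinθ₁ = 0.04125/√(0.04125²+0.0597²) = 0.5685; sinθ₂ = 0.04125/√(0.04125²+0.0597²) = 0.5685.
B = (4π×10⁻⁷ × 0.520) / (4π × 0.0597) × (0.5685 + 0.5685) = 9.90×10⁻⁷ T.

B ≈ 0.990 μT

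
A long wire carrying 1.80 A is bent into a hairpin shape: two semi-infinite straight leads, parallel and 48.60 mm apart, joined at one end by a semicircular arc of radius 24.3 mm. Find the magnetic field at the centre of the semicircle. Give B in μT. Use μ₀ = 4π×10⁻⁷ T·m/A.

B ≈ 38.1 μT

The semicircular arc contributes B_arc = μ₀I·π/(4πR) = μ₀I/(4R) = 2.33×10⁻⁵ T.
Each semi-infinite lead is at perpendicular distance R = 0.0243 m from the centre, with the perpendicular foot at its near end, so it contributes μ₀I/(4πR); both point the same way, together 1.48×10⁻⁵ T.
Arc and leads all point the same direction: B = 2.33×10⁻⁵ + 1.48×10⁻⁵ = 3.81×10⁻⁵ T.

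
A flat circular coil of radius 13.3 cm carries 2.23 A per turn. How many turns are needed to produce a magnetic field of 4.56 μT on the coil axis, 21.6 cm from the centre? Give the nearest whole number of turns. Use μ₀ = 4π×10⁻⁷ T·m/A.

N = 3

For an N-turn coil, B = Nμ₀IR²/[2(R²+z²)^(3/2)]. A single turn gives B₁ = 1.52×10⁻⁶ T with R = 0.133 m, z = 0.216 m.
N = B/B₁ = 4.56×10⁻⁶ / 1.52×10⁻⁶ = 3.00.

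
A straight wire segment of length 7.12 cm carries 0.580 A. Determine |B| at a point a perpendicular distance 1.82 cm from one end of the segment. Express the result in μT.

For a finite straight segment, B = (μ₀I/4πd)(sinθ₁ + sinθ₂), where θ₁, θ₂ are the angles from the perpendicular to each end.
The perpendicular foot is at one end, so the two end-offsets along the wire are 0 and L = 0.0712 m.
sinθ₁ = 0/√(0²+0.0182²) = 0.0000; sinθ₂ = 0.0712/√(0.0712²+0.0182²) = 0.9688.
B = (4π×10⁻⁷ × 0.580) / (4π × 0.0182) × (0.0000 + 0.9688) = 3.09×10⁻⁶ T.

B ≈ 3.09 μT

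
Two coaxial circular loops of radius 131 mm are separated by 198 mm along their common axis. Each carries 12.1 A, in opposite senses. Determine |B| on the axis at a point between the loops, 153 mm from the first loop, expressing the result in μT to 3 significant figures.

B ≈ 33.1 μT

Each loop contributes B = μ₀IR²/[2(R²+z²)^(3/2)] on the axis, with z measured from that loop.
Loop 1 (z = 0.153 m): B₁ = 1.60×10⁻⁵ T. Loop 2 (z = 0.045 m): B₂ = 4.91×10⁻⁵ T.
The fields oppose: B = |B₁ − B₂| = 3.31×10⁻⁵ T.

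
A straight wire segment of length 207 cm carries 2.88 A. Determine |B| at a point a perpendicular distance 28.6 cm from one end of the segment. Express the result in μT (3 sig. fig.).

For a finite straight segment, B = (μ₀I/4πd)(sinθ₁ + sinθ₂), where θ₁, θ₂ are the angles from the perpendicular to each end.
The perpendicular foot is at one end, so the two end-offsets along the wire are 0 and L = 2.07 m.
sinθ₁ = 0/√(0²+0.286²) = 0.0000; sinθ₂ = 2.07/√(2.07²+0.286²) = 0.9906.
B = (4π×10⁻⁷ × 2.88) / (4π × 0.286) × (0.0000 + 0.9906) = 9.98×10⁻⁷ T.

B ≈ 0.998 μT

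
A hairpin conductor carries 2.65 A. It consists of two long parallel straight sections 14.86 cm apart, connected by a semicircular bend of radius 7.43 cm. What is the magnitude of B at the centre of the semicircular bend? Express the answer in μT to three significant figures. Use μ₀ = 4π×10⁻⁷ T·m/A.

The semicircular arc contributes B_arc = μ₀I·π/(4πR) = μ₀I/(4R) = 1.12×10⁻⁵ T.
Each semi-infinite lead is at perpendicular distance R = 0.0743 m from the centre, with the perpendicular foot at its near end, so it contributes μ₀I/(4πR); both point the same way, together 7.13×10⁻⁶ T.
Arc and leads all point the same direction: B = 1.12×10⁻⁵ + 7.13×10⁻⁶ = 1.83×10⁻⁵ T.

B ≈ 18.3 μT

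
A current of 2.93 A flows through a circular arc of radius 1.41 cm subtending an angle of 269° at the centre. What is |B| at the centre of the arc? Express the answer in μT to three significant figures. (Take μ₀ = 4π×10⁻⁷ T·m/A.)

B ≈ 97.6 μT

The Biot–Savart field of a circular arc at its centre is B = μ₀Iφ/(4πR), with φ = 4.695 rad.
B = (4π×10⁻⁷ × 2.93 × 4.695) / (4π × 0.0141) = 9.76×10⁻⁵ T.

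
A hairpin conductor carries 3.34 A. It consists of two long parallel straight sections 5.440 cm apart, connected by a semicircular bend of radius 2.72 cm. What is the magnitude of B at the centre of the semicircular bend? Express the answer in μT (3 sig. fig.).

B ≈ 63.1 μT

The semicircular arc contributes B_arc = μ₀I·π/(4πR) = μ₀I/(4R) = 3.86×10⁻⁵ T.
Each semi-infinite lead is at perpendicular distance R = 0.0272 m from the centre, with the perpendicular foot at its near end, so it contributes μ₀I/(4πR); both point the same way, together 2.46×10⁻⁵ T.
Arc and leads all point the same direction: B = 3.86×10⁻⁵ + 2.46×10⁻⁵ = 6.31×10⁻⁵ T.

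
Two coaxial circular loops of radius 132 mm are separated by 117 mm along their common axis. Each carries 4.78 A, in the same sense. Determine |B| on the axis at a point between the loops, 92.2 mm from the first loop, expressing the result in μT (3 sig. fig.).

B ≈ 34.1 μT

Each loop contributes B = μ₀IR²/[2(R²+z²)^(3/2)] on the axis, with z measured from that loop.
Loop 1 (z = 0.0922 m): B₁ = 1.25×10⁻⁵ T. Loop 2 (z = 0.0248 m): B₂ = 2.16×10⁻⁵ T.
The fields add: B = B₁ + B₂ = 3.41×10⁻⁵ T.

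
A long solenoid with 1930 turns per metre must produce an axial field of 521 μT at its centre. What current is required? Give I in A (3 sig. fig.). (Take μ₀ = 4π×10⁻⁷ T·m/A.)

Inside a long solenoid B = μ₀nI with n = 1930 m⁻¹, so I = B/(μ₀n).
I = 5.21×10⁻⁴ / (4π×10⁻⁷ × 1930) = 0.215 A.

I ≈ 0.215 A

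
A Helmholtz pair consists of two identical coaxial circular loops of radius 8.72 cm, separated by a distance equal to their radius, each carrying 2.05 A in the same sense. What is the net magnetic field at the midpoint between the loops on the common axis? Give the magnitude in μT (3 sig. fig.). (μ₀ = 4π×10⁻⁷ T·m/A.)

Each loop contributes B = μ₀IR²/[2(R²+z²)^(3/2)] on the axis, with z measured from that loop.
Loop 1 (z = 0.0436 m): B₁ = 1.06×10⁻⁵ T. Loop 2 (z = 0.0436 m): B₂ = 1.06×10⁻⁵ T.
The fields add: B = B₁ + B₂ = 2.11×10⁻⁵ T.

B ≈ 21.1 μT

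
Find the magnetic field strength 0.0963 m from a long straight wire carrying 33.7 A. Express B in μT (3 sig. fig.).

B ≈ 70.0 μT

For an infinitely long straight wire, B = μ₀I/(2πd).
B = (4π×10⁻⁷ × 33.7) / (2π × 0.0963) = 7.00×10⁻⁵ T.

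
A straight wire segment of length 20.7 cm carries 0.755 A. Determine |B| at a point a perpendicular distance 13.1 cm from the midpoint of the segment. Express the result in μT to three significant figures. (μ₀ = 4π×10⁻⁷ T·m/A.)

For a finite straight segment, B = (μ₀I/4πd)(sinθ₁ + sinθ₂), where θ₁, θ₂ are the angles from the perpendicular to each end.
The perpendicular from the point meets the wire at its midpoint, so each end is L/2 = 0.1035 m away along the wire.
sinθ₁ = 0.1035/√(0.1035²+0.131²) = 0.6199; sinθ₂ = 0.1035/√(0.1035²+0.131²) = 0.6199.
B = (4π×10⁻⁷ × 0.755) / (4π × 0.131) × (0.6199 + 0.6199) = 7.15×10⁻⁷ T.

B ≈ 0.715 μT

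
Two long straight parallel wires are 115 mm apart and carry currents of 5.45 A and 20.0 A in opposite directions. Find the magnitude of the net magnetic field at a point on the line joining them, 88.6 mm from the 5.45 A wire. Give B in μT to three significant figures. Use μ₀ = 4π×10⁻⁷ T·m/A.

B ≈ 164 μT

Each long wire gives B = μ₀I/(2πd). Distances are d₁ = 0.0886 m and d₂ = 0.0264 m.
B₁ = 1.23×10⁻⁵ T, B₂ = 1.52×10⁻⁴ T.
Between antiparallel currents both contributions point the same way, so they add. B = B₁ + B₂ = 1.23×10⁻⁵ + 1.52×10⁻⁴ = 1.64×10⁻⁴ T.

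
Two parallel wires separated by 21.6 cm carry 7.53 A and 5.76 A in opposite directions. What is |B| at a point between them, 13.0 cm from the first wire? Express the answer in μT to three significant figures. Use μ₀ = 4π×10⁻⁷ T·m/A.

Each long wire gives B = μ₀I/(2πd). Distances are d₁ = 0.13 m and d₂ = 0.086 m.
B₁ = 1.16×10⁻⁵ T, B₂ = 1.34×10⁻⁵ T.
Between antiparallel currents both contributions point the same way, so they add. B = B₁ + B₂ = 1.16×10⁻⁵ + 1.34×10⁻⁵ = 2.50×10⁻⁵ T.

B ≈ 25.0 μT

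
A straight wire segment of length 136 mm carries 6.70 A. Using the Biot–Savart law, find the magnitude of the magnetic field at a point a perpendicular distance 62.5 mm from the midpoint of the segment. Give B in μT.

For a finite straight segment, B = (μ₀I/4πd)(sinθ₁ + sinθ₂), where θ₁, θ₂ are the angles from the perpendicular to each end.
The perpendicular from the point meets the wire at its midpoint, so each end is L/2 = 0.068 m away along the wire.
sinθ₁ = 0.068/√(0.068²+0.0625²) = 0.7363; sinθ₂ = 0.068/√(0.068²+0.0625²) = 0.7363.
B = (4π×10⁻⁷ × 6.70) / (4π × 0.0625) × (0.7363 + 0.7363) = 1.58×10⁻⁵ T.

B ≈ 15.8 μT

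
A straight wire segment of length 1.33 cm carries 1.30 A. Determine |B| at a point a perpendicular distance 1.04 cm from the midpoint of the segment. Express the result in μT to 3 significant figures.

B ≈ 13.5 μT

For a finite straight segment, B = (μ₀I/4πd)(sinθ₁ + sinθ₂), where θ₁, θ₂ are the angles from the perpendicular to each end.
The perpendicular from the point meets the wire at its midpoint, so each end is L/2 = 0.00665 m away along the wire.
sinθ₁ = 0.00665/√(0.00665²+0.0104²) = 0.5387; sinθ₂ = 0.00665/√(0.00665²+0.0104²) = 0.5387.
B = (4π×10⁻⁷ × 1.30) / (4π × 0.0104) × (0.5387 + 0.5387) = 1.35×10⁻⁵ T.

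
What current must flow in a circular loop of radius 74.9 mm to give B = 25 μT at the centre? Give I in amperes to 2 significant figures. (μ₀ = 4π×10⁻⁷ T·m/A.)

At the centre of a circular loop B = μ₀I/(2R), so I = 2RB/μ₀.
With R = 0.0749 m, I = 2 × 0.0749 × 2.50×10⁻⁵ / (4π×10⁻⁷) = 2.98 A.

I ≈ 3.0 A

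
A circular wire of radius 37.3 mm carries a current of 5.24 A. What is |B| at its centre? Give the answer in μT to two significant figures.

B ≈ 88 μT

At the centre of a circular loop the Biot–Savart law gives B = μ₀I/(2R).
B = (4π×10⁻⁷ × 5.24) / (2 × 0.0373) = 8.83×10⁻⁵ T.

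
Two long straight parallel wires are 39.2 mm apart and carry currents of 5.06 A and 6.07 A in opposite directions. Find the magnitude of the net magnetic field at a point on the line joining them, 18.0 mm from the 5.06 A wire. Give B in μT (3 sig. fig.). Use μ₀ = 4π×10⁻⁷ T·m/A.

Each long wire gives B = μ₀I/(2πd). Distances are d₁ = 0.018 m and d₂ = 0.0212 m.
B₁ = 5.62×10⁻⁵ T, B₂ = 5.73×10⁻⁵ T.
Between antiparallel currents both contributions point the same way, so they add. B = B₁ + B₂ = 5.62×10⁻⁵ + 5.73×10⁻⁵ = 1.13×10⁻⁴ T.

B ≈ 113 μT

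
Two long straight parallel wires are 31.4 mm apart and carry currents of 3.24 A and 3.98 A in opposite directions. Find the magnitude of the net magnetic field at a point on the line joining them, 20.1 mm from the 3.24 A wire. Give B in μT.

B ≈ 103 μT

Each long wire gives B = μ₀I/(2πd). Distances are d₁ = 0.0201 m and d₂ = 0.0113 m.
B₁ = 3.22×10⁻⁵ T, B₂ = 7.04×10⁻⁵ T.
Between antiparallel currents both contributions point the same way, so they add. B = B₁ + B₂ = 3.22×10⁻⁵ + 7.04×10⁻⁵ = 1.03×10⁻⁴ T.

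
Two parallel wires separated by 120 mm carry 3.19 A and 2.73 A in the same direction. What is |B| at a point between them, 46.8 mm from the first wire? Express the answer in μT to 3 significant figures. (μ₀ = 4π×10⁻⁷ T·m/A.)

Each long wire gives B = μ₀I/(2πd). Distances are d₁ = 0.0468 m and d₂ = 0.0732 m.
B₁ = 1.36×10⁻⁵ T, B₂ = 7.46×10⁻⁶ T.
Between parallel currents the two contributions point in opposite directions, so they subtract. B = |B₁ − B₂| = |1.36×10⁻⁵ − 7.46×10⁻⁶| = 6.17×10⁻⁶ T.

B ≈ 6.17 μT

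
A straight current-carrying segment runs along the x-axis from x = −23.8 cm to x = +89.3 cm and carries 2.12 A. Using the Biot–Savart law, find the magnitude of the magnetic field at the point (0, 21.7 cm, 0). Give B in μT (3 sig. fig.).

B ≈ 1.67 μT

For a finite straight segment, B = (μ₀I/4πd)(sinθ₁ + sinθ₂), where θ₁, θ₂ are the angles from the perpendicular to each end.
The perpendicular distance is d = 0.217 m; the end-offsets along the wire are a = 0.238 m and b = 0.893 m.
sinθ₁ = 0.238/√(0.238²+0.217²) = 0.7390; sinθ₂ = 0.893/√(0.893²+0.217²) = 0.9717.
B = (4π×10⁻⁷ × 2.12) / (4π × 0.217) × (0.7390 + 0.9717) = 1.67×10⁻⁶ T.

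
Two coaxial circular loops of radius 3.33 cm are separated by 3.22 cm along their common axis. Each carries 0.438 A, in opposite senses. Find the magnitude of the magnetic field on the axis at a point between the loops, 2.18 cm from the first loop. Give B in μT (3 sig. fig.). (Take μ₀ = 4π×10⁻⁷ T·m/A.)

B ≈ 2.35 μT

Each loop contributes B = μ₀IR²/[2(R²+z²)^(3/2)] on the axis, with z measured from that loop.
Loop 1 (z = 0.0218 m): B₁ = 4.84×10⁻⁶ T. Loop 2 (z = 0.0104 m): B₂ = 7.19×10⁻⁶ T.
The fields oppose: B = |B₁ − B₂| = 2.35×10⁻⁶ T.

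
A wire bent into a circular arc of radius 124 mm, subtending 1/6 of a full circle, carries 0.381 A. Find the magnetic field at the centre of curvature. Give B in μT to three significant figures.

The Biot–Savart field of a circular arc at its centre is B = μ₀Iφ/(4πR), with φ = 1.047 rad.
B = (4π×10⁻⁷ × 0.381 × 1.047) / (4π × 0.124) = 3.22×10⁻⁷ T.

B ≈ 0.322 μT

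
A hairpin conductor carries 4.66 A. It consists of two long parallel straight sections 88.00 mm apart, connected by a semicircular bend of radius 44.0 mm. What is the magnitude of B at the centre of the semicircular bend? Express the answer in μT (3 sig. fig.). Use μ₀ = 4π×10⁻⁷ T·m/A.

The semicircular arc contributes B_arc = μ₀I·π/(4πR) = μ₀I/(4R) = 3.33×10⁻⁵ T.
Each semi-infinite lead is at perpendicular distance R = 0.044 m from the centre, with the perpendicular foot at its near end, so it contributes μ₀I/(4πR); both point the same way, together 2.12×10⁻⁵ T.
Arc and leads all point the same direction: B = 3.33×10⁻⁵ + 2.12×10⁻⁵ = 5.45×10⁻⁵ T.

B ≈ 54.5 μT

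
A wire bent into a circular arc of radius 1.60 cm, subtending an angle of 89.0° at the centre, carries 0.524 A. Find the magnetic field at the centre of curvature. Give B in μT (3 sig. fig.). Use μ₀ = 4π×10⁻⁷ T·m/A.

B ≈ 5.09 μT

The Biot–Savart field of a circular arc at its centre is B = μ₀Iφ/(4πR), with φ = 1.553 rad.
B = (4π×10⁻⁷ × 0.524 × 1.553) / (4π × 0.016) = 5.09×10⁻⁶ T.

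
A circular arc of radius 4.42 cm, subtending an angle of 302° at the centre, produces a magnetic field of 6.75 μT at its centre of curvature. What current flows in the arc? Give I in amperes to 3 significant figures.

I ≈ 0.566 A

For a circular arc, B = μ₀Iφ/(4πR) with φ in radians; here φ = 5.271 rad.
So I = 4πRB/(μ₀φ) = 4π × 0.0442 × 6.75×10⁻⁶ / (4π×10⁻⁷ × 5.271) = 0.566 A.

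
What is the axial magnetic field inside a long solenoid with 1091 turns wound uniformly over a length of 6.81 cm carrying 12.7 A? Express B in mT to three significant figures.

Inside a long solenoid, B = μ₀nI with n = 1.602×10⁴ turns/m.
B = 4π×10⁻⁷ × 1.602×10⁴ × 12.7 = 0.256 T.

B ≈ 256 mT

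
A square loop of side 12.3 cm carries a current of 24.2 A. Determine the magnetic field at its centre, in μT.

B ≈ 223 μT

Each side is a finite straight segment at perpendicular distance d = a/(2 tan(π/4)) = 0.0615 m from the centre, with end-angles ±π/4.
One side contributes B₁ = (μ₀I/4πd)·2 sin(π/4) = 5.56×10⁻⁵ T.
All 4 sides add in the same direction: B = 4 × 5.56×10⁻⁵ = 2.23×10⁻⁴ T.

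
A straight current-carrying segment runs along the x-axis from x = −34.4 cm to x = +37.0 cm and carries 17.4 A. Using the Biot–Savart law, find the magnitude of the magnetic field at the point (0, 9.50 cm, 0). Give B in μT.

B ≈ 35.4 μT

For a finite straight segment, B = (μ₀I/4πd)(sinθ₁ + sinθ₂), where θ₁, θ₂ are the angles from the perpendicular to each end.
The perpendicular distance is d = 0.095 m; the end-offsets along the wire are a = 0.344 m and b = 0.37 m.
sinθ₁ = 0.344/√(0.344²+0.095²) = 0.9639; sinθ₂ = 0.37/√(0.37²+0.095²) = 0.9686.
B = (4π×10⁻⁷ × 17.4) / (4π × 0.095) × (0.9639 + 0.9686) = 3.54×10⁻⁵ T.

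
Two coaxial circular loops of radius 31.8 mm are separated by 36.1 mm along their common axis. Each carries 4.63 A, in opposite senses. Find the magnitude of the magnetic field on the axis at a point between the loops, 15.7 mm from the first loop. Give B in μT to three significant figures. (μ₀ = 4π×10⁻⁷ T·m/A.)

B ≈ 11.4 μT

Each loop contributes B = μ₀IR²/[2(R²+z²)^(3/2)] on the axis, with z measured from that loop.
Loop 1 (z = 0.0157 m): B₁ = 6.60×10⁻⁵ T. Loop 2 (z = 0.0204 m): B₂ = 5.46×10⁻⁵ T.
The fields oppose: B = |B₁ − B₂| = 1.14×10⁻⁵ T.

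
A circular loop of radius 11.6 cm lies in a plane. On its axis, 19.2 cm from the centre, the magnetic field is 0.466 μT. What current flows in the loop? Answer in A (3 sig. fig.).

On the axis of a loop, B = μ₀IR²/[2(R²+z²)^(3/2)], so I = 2B(R²+z²)^(3/2)/(μ₀R²).
R² + z² = 0.01346 + 0.03686 = 0.05032 m²; raised to 3/2 gives 1.13×10⁻² m³.
I = 2 × 4.66×10⁻⁷ × 1.13×10⁻² / (1.26×10⁻⁶ × 0.01346) = 0.622 A.

I ≈ 0.622 A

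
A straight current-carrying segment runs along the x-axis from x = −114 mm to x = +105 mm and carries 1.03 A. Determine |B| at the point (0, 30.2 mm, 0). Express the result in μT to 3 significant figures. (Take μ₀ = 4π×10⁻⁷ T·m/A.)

For a finite straight segment, B = (μ₀I/4πd)(sinθ₁ + sinθ₂), where θ₁, θ₂ are the angles from the perpendicular to each end.
The perpendicular distance is d = 0.0302 m; the end-offsets along the wire are a = 0.114 m and b = 0.105 m.
sinθ₁ = 0.114/√(0.114²+0.0302²) = 0.9667; sinθ₂ = 0.105/√(0.105²+0.0302²) = 0.9610.
B = (4π×10⁻⁷ × 1.03) / (4π × 0.0302) × (0.9667 + 0.9610) = 6.57×10⁻⁶ T.

B ≈ 6.57 μT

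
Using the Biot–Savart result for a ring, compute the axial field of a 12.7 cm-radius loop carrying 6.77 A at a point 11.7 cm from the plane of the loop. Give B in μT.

On the axis of a circular loop, B = μ₀IR² / [2(R²+z²)^(3/2)].
R² + z² = (0.127)² + (0.117)² = 0.02982 m², and (R²+z²)^(3/2) = 5.15×10⁻³ m³.
B = (4π×10⁻⁷ × 6.77 × 0.01613) / (2 × 5.15×10⁻³) = 1.33×10⁻⁵ T.

B ≈ 13.3 μT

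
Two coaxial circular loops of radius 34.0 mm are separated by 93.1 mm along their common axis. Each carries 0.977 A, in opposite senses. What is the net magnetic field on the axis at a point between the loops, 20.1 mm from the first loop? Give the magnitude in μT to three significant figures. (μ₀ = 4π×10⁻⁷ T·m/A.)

Each loop contributes B = μ₀IR²/[2(R²+z²)^(3/2)] on the axis, with z measured from that loop.
Loop 1 (z = 0.0201 m): B₁ = 1.15×10⁻⁵ T. Loop 2 (z = 0.073 m): B₂ = 1.36×10⁻⁶ T.
The fields oppose: B = |B₁ − B₂| = 1.02×10⁻⁵ T.

B ≈ 10.2 μT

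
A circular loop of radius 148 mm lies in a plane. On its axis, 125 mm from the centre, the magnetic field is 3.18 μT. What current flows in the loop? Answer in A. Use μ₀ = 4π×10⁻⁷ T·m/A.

On the axis of a loop, B = μ₀IR²/[2(R²+z²)^(3/2)], so I = 2B(R²+z²)^(3/2)/(μ₀R²).
R² + z² = 0.0219 + 0.01562 = 0.03753 m²; raised to 3/2 gives 7.27×10⁻³ m³.
I = 2 × 3.18×10⁻⁶ × 7.27×10⁻³ / (1.26×10⁻⁶ × 0.0219) = 1.68 A.

I ≈ 1.68 A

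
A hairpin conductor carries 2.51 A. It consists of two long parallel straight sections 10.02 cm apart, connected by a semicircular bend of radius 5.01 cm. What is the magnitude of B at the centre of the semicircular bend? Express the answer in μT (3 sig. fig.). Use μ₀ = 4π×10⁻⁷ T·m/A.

The semicircular arc contributes B_arc = μ₀I·π/(4πR) = μ₀I/(4R) = 1.57×10⁻⁵ T.
Each semi-infinite lead is at perpendicular distance R = 0.0501 m from the centre, with the perpendicular foot at its near end, so it contributes μ₀I/(4πR); both point the same way, together 1.00×10⁻⁵ T.
Arc and leads all point the same direction: B = 1.57×10⁻⁵ + 1.00×10⁻⁵ = 2.58×10⁻⁵ T.

B ≈ 25.8 μT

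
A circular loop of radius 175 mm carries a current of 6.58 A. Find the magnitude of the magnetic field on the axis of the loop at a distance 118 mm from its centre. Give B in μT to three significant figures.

On the axis of a circular loop, B = μ₀IR² / [2(R²+z²)^(3/2)].
R² + z² = (0.175)² + (0.118)² = 0.04455 m², and (R²+z²)^(3/2) = 9.40×10⁻³ m³.
B = (4π×10⁻⁷ × 6.58 × 0.03063) / (2 × 9.40×10⁻³) = 1.35×10⁻⁵ T.

B ≈ 13.5 μT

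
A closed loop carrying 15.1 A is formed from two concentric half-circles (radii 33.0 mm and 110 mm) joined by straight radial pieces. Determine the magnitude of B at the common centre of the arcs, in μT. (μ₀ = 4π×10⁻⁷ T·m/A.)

The radial connectors point toward the centre, so dl × r̂ = 0 and they contribute nothing.
Each semicircle gives μ₀I/(4R): inner arc 1.44×10⁻⁴ T, outer arc 4.31×10⁻⁵ T.
The two arcs carry current in opposite angular senses, so their fields oppose: B = |1.44×10⁻⁴ − 4.31×10⁻⁵| = 1.01×10⁻⁴ T.

B ≈ 101 μT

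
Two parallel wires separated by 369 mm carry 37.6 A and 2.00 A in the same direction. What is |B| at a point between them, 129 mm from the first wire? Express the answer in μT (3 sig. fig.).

Each long wire gives B = μ₀I/(2πd). Distances are d₁ = 0.129 m and d₂ = 0.24 m.
B₁ = 5.83×10⁻⁵ T, B₂ = 1.67×10⁻⁶ T.
Between parallel currents the two contributions point in opposite directions, so they subtract. B = |B₁ − B₂| = |5.83×10⁻⁵ − 1.67×10⁻⁶| = 5.66×10⁻⁵ T.

B ≈ 56.6 μT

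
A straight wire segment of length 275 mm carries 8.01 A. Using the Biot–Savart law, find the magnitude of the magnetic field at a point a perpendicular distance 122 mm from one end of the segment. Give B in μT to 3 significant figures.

For a finite straight segment, B = (μ₀I/4πd)(sinθ₁ + sinθ₂), where θ₁, θ₂ are the angles from the perpendicular to each end.
The perpendicular foot is at one end, so the two end-offsets along the wire are 0 and L = 0.275 m.
sinθ₁ = 0/√(0²+0.122²) = 0.0000; sinθ₂ = 0.275/√(0.275²+0.122²) = 0.9141.
B = (4π×10⁻⁷ × 8.01) / (4π × 0.122) × (0.0000 + 0.9141) = 6.00×10⁻⁶ T.

B ≈ 6.00 μT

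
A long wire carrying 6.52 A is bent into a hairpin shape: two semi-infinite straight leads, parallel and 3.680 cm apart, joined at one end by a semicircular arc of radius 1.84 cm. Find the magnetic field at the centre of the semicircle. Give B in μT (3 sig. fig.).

B ≈ 182 μT

The semicircular arc contributes B_arc = μ₀I·π/(4πR) = μ₀I/(4R) = 1.11×10⁻⁴ T.
Each semi-infinite lead is at perpendicular distance R = 0.0184 m from the centre, with the perpendicular foot at its near end, so it contributes μ₀I/(4πR); both point the same way, together 7.09×10⁻⁵ T.
Arc and leads all point the same direction: B = 1.11×10⁻⁴ + 7.09×10⁻⁵ = 1.82×10⁻⁴ T.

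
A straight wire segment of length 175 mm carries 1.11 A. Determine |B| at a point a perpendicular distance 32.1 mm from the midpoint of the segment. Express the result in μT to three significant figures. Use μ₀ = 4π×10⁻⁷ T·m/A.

For a finite straight segment, B = (μ₀I/4πd)(sinθ₁ + sinθ₂), where θ₁, θ₂ are the angles from the perpendicular to each end.
The perpendicular from the point meets the wire at its midpoint, so each end is L/2 = 0.0875 m away along the wire.
sinθ₁ = 0.0875/√(0.0875²+0.0321²) = 0.9388; sinθ₂ = 0.0875/√(0.0875²+0.0321²) = 0.9388.
B = (4π×10⁻⁷ × 1.11) / (4π × 0.0321) × (0.9388 + 0.9388) = 6.49×10⁻⁶ T.

B ≈ 6.49 μT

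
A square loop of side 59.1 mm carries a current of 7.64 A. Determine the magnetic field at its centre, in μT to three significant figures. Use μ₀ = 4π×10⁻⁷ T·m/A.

Each side is a finite straight segment at perpendicular distance d = a/(2 tan(π/4)) = 0.02955 m from the centre, with end-angles ±π/4.
One side contributes B₁ = (μ₀I/4πd)·2 sin(π/4) = 3.66×10⁻⁵ T.
All 4 sides add in the same direction: B = 4 × 3.66×10⁻⁵ = 1.46×10⁻⁴ T.

B ≈ 146 μT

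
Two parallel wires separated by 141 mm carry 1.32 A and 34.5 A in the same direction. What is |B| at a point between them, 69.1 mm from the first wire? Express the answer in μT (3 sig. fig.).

Each long wire gives B = μ₀I/(2πd). Distances are d₁ = 0.0691 m and d₂ = 0.0719 m.
B₁ = 3.82×10⁻⁶ T, B₂ = 9.60×10⁻⁵ T.
Between parallel currents the two contributions point in opposite directions, so they subtract. B = |B₁ − B₂| = |3.82×10⁻⁶ − 9.60×10⁻⁵| = 9.21×10⁻⁵ T.

B ≈ 92.1 μT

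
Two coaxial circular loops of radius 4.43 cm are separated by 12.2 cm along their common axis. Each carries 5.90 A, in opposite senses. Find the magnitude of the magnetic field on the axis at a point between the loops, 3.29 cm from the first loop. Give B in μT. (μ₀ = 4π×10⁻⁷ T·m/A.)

Each loop contributes B = μ₀IR²/[2(R²+z²)^(3/2)] on the axis, with z measured from that loop.
Loop 1 (z = 0.0329 m): B₁ = 4.33×10⁻⁵ T. Loop 2 (z = 0.0891 m): B₂ = 7.38×10⁻⁶ T.
The fields oppose: B = |B₁ − B₂| = 3.59×10⁻⁵ T.

B ≈ 35.9 μT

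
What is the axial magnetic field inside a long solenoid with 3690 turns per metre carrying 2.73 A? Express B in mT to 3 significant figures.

B ≈ 12.7 mT

Inside a long solenoid, B = μ₀nI with n = 3690 turns/m.
B = 4π×10⁻⁷ × 3690 × 2.73 = 1.27×10⁻² T.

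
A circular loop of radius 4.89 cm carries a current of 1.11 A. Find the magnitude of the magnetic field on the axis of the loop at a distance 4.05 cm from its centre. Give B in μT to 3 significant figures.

B ≈ 6.52 μT

On the axis of a circular loop, B = μ₀IR² / [2(R²+z²)^(3/2)].
R² + z² = (0.0489)² + (0.0405)² = 0.004031 m², and (R²+z²)^(3/2) = 2.56×10⁻⁴ m³.
B = (4π×10⁻⁷ × 1.11 × 0.002391) / (2 × 2.56×10⁻⁴) = 6.52×10⁻⁶ T.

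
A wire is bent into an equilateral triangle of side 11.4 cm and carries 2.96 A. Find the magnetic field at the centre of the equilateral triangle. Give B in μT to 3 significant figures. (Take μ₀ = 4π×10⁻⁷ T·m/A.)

Each side is a finite straight segment at perpendicular distance d = a/(2 tan(π/3)) = 0.03291 m from the centre, with end-angles ±π/3.
One side contributes B₁ = (μ₀I/4πd)·2 sin(π/3) = 1.56×10⁻⁵ T.
All 3 sides add in the same direction: B = 3 × 1.56×10⁻⁵ = 4.67×10⁻⁵ T.

B ≈ 46.7 μT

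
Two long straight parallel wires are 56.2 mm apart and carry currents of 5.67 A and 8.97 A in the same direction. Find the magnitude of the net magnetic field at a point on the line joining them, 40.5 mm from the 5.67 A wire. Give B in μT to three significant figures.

B ≈ 86.3 μT

Each long wire gives B = μ₀I/(2πd). Distances are d₁ = 0.0405 m and d₂ = 0.0157 m.
B₁ = 2.80×10⁻⁵ T, B₂ = 1.14×10⁻⁴ T.
Between parallel currents the two contributions point in opposite directions, so they subtract. B = |B₁ − B₂| = |2.80×10⁻⁵ − 1.14×10⁻⁴| = 8.63×10⁻⁵ T.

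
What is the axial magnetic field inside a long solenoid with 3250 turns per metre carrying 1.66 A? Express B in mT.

Inside a long solenoid, B = μ₀nI with n = 3250 turns/m.
B = 4π×10⁻⁷ × 3250 × 1.66 = 6.78×10⁻³ T.

B ≈ 6.78 mT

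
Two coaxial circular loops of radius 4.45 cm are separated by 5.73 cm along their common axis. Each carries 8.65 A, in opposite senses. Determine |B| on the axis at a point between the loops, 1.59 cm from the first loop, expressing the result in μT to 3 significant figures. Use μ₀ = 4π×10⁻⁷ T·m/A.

Each loop contributes B = μ₀IR²/[2(R²+z²)^(3/2)] on the axis, with z measured from that loop.
Loop 1 (z = 0.0159 m): B₁ = 1.02×10⁻⁴ T. Loop 2 (z = 0.0414 m): B₂ = 4.79×10⁻⁵ T.
The fields oppose: B = |B₁ − B₂| = 5.41×10⁻⁵ T.

B ≈ 54.1 μT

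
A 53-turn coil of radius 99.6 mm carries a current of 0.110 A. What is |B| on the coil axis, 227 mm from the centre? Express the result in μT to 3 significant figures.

For an N-turn flat coil, B = Nμ₀IR²/[2(R²+z²)^(3/2)] with R = 0.0996 m, z = 0.227 m.
B = 53 × 4.50×10⁻⁸ T = 2.39×10⁻⁶ T.

B ≈ 2.39 μT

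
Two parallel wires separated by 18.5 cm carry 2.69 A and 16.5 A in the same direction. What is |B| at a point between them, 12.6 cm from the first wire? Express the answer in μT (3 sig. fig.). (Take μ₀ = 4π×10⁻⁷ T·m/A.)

Each long wire gives B = μ₀I/(2πd). Distances are d₁ = 0.126 m and d₂ = 0.059 m.
B₁ = 4.27×10⁻⁶ T, B₂ = 5.59×10⁻⁵ T.
Between parallel currents the two contributions point in opposite directions, so they subtract. B = |B₁ − B₂| = |4.27×10⁻⁶ − 5.59×10⁻⁵| = 5.17×10⁻⁵ T.

B ≈ 51.7 μT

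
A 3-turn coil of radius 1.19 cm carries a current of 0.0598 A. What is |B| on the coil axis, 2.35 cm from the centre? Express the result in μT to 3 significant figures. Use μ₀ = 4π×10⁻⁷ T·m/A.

B ≈ 0.873 μT

For an N-turn flat coil, B = Nμ₀IR²/[2(R²+z²)^(3/2)] with R = 0.0119 m, z = 0.0235 m.
B = 3 × 2.91×10⁻⁷ T = 8.73×10⁻⁷ T.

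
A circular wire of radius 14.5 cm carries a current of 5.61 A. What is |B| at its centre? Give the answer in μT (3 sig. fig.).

B ≈ 24.3 μT

At the centre of a circular loop the Biot–Savart law gives B = μ₀I/(2R).
B = (4π×10⁻⁷ × 5.61) / (2 × 0.145) = 2.43×10⁻⁵ T.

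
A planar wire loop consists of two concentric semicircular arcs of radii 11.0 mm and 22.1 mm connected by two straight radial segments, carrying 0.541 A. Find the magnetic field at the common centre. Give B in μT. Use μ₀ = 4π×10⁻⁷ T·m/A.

The radial connectors point toward the centre, so dl × r̂ = 0 and they contribute nothing.
Each semicircle gives μ₀I/(4R): inner arc 1.55×10⁻⁵ T, outer arc 7.69×10⁻⁶ T.
The two arcs carry current in opposite angular senses, so their fields oppose: B = |1.55×10⁻⁵ − 7.69×10⁻⁶| = 7.76×10⁻⁶ T.

B ≈ 7.76 μT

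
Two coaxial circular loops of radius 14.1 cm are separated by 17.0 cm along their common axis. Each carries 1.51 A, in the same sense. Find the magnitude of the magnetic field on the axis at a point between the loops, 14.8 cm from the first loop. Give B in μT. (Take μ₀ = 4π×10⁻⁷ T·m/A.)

B ≈ 8.70 μT

Each loop contributes B = μ₀IR²/[2(R²+z²)^(3/2)] on the axis, with z measured from that loop.
Loop 1 (z = 0.148 m): B₁ = 2.21×10⁻⁶ T. Loop 2 (z = 0.022 m): B₂ = 6.49×10⁻⁶ T.
The fields add: B = B₁ + B₂ = 8.70×10⁻⁶ T.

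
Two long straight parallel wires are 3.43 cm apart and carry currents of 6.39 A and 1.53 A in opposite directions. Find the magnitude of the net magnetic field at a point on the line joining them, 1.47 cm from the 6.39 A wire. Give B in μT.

Each long wire gives B = μ₀I/(2πd). Distances are d₁ = 0.0147 m and d₂ = 0.0196 m.
B₁ = 8.69×10⁻⁵ T, B₂ = 1.56×10⁻⁵ T.
Between antiparallel currents both contributions point the same way, so they add. B = B₁ + B₂ = 8.69×10⁻⁵ + 1.56×10⁻⁵ = 1.03×10⁻⁴ T.

B ≈ 103 μT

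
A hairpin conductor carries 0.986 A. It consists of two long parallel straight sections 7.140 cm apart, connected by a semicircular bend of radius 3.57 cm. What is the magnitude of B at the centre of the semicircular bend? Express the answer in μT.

The semicircular arc contributes B_arc = μ₀I·π/(4πR) = μ₀I/(4R) = 8.68×10⁻⁶ T.
Each semi-infinite lead is at perpendicular distance R = 0.0357 m from the centre, with the perpendicular foot at its near end, so it contributes μ₀I/(4πR); both point the same way, together 5.52×10⁻⁶ T.
Arc and leads all point the same direction: B = 8.68×10⁻⁶ + 5.52×10⁻⁶ = 1.42×10⁻⁵ T.

B ≈ 14.2 μT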